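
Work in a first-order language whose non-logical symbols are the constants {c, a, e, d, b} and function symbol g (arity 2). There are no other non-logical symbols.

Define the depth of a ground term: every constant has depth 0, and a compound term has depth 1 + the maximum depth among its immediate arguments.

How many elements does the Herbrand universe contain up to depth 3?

If N_k denotes the number of depth-≤k ground terms, the 5 constants give N_0 = 5, and each function symbol of arity r contributes N_{k-1}^r new terms at level k: N_k = 5 + N_{k-1}^2.
N_0 = 5
N_1 = 5 + 5^2 = 30
N_2 = 5 + 30^2 = 905
N_3 = 5 + 905^2 = 819030

819030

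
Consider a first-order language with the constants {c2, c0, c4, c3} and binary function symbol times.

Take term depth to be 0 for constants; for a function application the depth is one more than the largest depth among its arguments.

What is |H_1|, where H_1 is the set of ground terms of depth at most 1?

20

Let N_k count ground terms of depth at most k. Each non-constant term of depth ≤ k is some function symbol applied to depth-≤(k−1) arguments, giving N_k = 4 + N_{k-1}^2.
N_0 = 4
N_1 = 4 + 4^2 = 20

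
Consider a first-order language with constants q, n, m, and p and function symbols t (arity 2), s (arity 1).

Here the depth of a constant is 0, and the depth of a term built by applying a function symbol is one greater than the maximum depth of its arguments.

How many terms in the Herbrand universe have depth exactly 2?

Let N_k count ground terms of depth at most k. Each non-constant term of depth ≤ k is some function symbol applied to depth-≤(k−1) arguments, giving N_k = 4 + N_{k-1}^2 + N_{k-1}.
N_0 = 4
N_1 = 4 + 4^2 + 4 = 24
N_2 = 4 + 24^2 + 24 = 604
Terms of depth exactly 2: N_2 − N_1 = 604 − 24 = 580.

580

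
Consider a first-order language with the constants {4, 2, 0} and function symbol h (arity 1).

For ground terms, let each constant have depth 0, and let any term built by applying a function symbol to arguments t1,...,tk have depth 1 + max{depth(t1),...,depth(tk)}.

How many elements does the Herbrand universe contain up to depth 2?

Let N_k = |{terms of depth ≤ k}|. Then N_0 = 3 and N_k = 3 + N_{k-1} for k ≥ 1 (one summand per function symbol, arity giving the exponent).
N_0 = 3
N_1 = 3 + 3 = 6
N_2 = 3 + 6 = 9
Explicitly: 4, 2, 0, h(4), h(2), h(0), h(h(4)), h(h(2)), h(h(0)).

9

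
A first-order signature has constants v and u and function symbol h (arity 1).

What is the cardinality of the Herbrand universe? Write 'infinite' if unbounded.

The signature has at least one function symbol (h, arity 1) and at least one constant (v).
Iterating h gives infinitely many distinct ground terms: v, h(v), h(h(v)), ...
So the Herbrand universe is infinite.

infinite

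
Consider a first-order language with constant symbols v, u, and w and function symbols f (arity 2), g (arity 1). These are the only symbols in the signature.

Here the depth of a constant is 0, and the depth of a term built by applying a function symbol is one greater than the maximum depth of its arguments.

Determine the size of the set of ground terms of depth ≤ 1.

15

Let N_k count ground terms of depth at most k. Each non-constant term of depth ≤ k is some function symbol applied to depth-≤(k−1) arguments, giving N_k = 3 + N_{k-1}^2 + N_{k-1}.
N_0 = 3
N_1 = 3 + 3^2 + 3 = 15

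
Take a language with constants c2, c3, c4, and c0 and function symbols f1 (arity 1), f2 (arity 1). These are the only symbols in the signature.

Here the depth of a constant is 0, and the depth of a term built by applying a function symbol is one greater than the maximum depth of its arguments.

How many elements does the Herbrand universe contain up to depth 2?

Let N_k = |{terms of depth ≤ k}|. Then N_0 = 4 and N_k = 4 + N_{k-1} + N_{k-1} for k ≥ 1 (one summand per function symbol, arity giving the exponent).
N_0 = 4
N_1 = 4 + 4 + 4 = 12
N_2 = 4 + 12 + 12 = 28

28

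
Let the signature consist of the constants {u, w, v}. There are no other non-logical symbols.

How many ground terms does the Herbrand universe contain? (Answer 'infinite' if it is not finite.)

3

There are no function symbols, so every ground term is one of the 3 constants.
The Herbrand universe is {u, w, v}, which is finite with 3 elements.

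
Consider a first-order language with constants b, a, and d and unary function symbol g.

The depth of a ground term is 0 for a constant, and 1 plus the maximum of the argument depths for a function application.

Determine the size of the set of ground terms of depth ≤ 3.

Let N_k = |{terms of depth ≤ k}|. Then N_0 = 3 and N_k = 3 + N_{k-1} for k ≥ 1 (one summand per function symbol, arity giving the exponent).
N_0 = 3
N_1 = 3 + 3 = 6
N_2 = 3 + 6 = 9
N_3 = 3 + 9 = 12

12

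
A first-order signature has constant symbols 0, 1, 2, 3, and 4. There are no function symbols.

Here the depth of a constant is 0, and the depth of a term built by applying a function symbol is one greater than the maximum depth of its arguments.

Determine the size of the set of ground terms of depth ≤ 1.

With no function symbols every ground term is a constant, so there are exactly 5 ground terms at every depth bound.
N_0 = 5
N_1 = 5
Explicitly: 0, 1, 2, 3, 4.

5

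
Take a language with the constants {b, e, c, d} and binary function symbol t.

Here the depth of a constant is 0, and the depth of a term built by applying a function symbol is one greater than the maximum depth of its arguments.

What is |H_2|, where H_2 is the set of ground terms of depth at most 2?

404

Count level by level. With function symbols t/2, the terms of depth ≤ k are the 4 constants together with each function applied to depth-≤(k−1) tuples, so N_k = 4 + N_{k-1}^2.
N_0 = 4
N_1 = 4 + 4^2 = 20
N_2 = 4 + 20^2 = 404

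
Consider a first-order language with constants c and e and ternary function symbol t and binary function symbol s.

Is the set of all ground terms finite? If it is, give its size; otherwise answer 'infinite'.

The signature has at least one function symbol (t, arity 3) and at least one constant (c).
Iterating t gives infinitely many distinct ground terms: c, t(c, c, c), t(t(c, c, c), t(c, c, c), t(c, c, c)), ...
So the Herbrand universe is infinite.

infinite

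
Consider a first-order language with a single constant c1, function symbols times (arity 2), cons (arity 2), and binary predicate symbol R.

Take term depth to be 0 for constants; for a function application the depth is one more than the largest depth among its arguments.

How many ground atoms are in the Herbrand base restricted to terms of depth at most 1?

First count ground terms of depth ≤ 1.
Write N_k for the number of ground terms of depth ≤ k. A term of depth ≤ k is either a constant or a function symbol applied to arguments of depth ≤ k−1, so N_k = 1 + N_{k-1}^2 + N_{k-1}^2.
N_0 = 1
N_1 = 1 + 1^2 + 1^2 = 3
So |H| = 3.
For each predicate symbol, the number of ground atoms is |H| raised to its arity; summing:
  R: 3^2 = 9
Total ground atoms: 9.

9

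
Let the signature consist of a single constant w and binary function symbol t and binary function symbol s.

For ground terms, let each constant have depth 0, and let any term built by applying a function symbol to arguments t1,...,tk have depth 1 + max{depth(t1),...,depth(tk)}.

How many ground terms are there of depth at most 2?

19

Count level by level. With function symbols t/2, s/2, the terms of depth ≤ k are the 1 constant together with each function applied to depth-≤(k−1) tuples, so N_k = 1 + N_{k-1}^2 + N_{k-1}^2.
N_0 = 1
N_1 = 1 + 1^2 + 1^2 = 3
N_2 = 1 + 3^2 + 3^2 = 19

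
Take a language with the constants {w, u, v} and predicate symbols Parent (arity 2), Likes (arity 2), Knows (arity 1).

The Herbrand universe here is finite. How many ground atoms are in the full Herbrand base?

21

With no function symbols, the Herbrand universe is just the 3 constants.
Ground atoms per predicate: Parent: 3^2 = 9, Likes: 3^2 = 9, Knows: 3.
Herbrand base size = 9 + 9 + 3 = 21.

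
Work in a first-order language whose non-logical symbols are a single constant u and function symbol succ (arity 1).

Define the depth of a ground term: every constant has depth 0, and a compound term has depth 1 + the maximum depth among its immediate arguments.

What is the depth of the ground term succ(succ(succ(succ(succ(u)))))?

5

depth(succ(u)) = 1 + depth(u) = 1 + 0 = 1
depth(succ(succ(u))) = 1 + depth(succ(u)) = 1 + 1 = 2
depth(succ(succ(succ(u)))) = 1 + depth(succ(succ(u))) = 1 + 2 = 3
depth(succ(succ(succ(succ(u))))) = 1 + depth(succ(succ(succ(u)))) = 1 + 3 = 4
depth(succ(succ(succ(succ(succ(u)))))) = 1 + depth(succ(succ(succ(succ(u))))) = 1 + 4 = 5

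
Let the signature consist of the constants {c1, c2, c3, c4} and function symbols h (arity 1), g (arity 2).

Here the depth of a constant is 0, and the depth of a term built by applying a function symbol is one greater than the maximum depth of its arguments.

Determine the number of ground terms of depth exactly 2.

580

If N_k denotes the number of depth-≤k ground terms, the 4 constants give N_0 = 4, and each function symbol of arity r contributes N_{k-1}^r new terms at level k: N_k = 4 + N_{k-1} + N_{k-1}^2.
N_0 = 4
N_1 = 4 + 4 + 4^2 = 24
N_2 = 4 + 24 + 24^2 = 604
Terms of depth exactly 2: N_2 − N_1 = 604 − 24 = 580.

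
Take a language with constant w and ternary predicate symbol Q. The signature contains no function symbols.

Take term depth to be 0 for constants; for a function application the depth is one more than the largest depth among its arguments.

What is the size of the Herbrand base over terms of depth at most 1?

1

First count ground terms of depth ≤ 1.
With no function symbols every ground term is a constant, so there is exactly 1 ground term at every depth bound.
N_0 = 1
N_1 = 1
Explicitly: w.
So |H| = 1.
For each predicate symbol, the number of ground atoms is |H| raised to its arity; summing:
  Q: 1^3 = 1
Total ground atoms: 1.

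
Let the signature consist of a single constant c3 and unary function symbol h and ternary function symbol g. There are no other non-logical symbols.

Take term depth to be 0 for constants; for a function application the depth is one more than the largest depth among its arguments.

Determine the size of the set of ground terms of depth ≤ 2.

31

Count level by level. With function symbols h/1, g/3, the terms of depth ≤ k are the 1 constant together with each function applied to depth-≤(k−1) tuples, so N_k = 1 + N_{k-1} + N_{k-1}^3.
N_0 = 1
N_1 = 1 + 1 + 1^3 = 3
N_2 = 1 + 3 + 3^3 = 31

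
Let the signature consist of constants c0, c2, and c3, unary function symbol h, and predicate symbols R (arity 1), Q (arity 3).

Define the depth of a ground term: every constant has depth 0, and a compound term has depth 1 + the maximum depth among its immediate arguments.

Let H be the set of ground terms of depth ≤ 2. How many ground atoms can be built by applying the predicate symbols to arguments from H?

First count ground terms of depth ≤ 2.
Count level by level. With function symbols h/1, the terms of depth ≤ k are the 3 constants together with each function applied to depth-≤(k−1) tuples, so N_k = 3 + N_{k-1}.
N_0 = 3
N_1 = 3 + 3 = 6
N_2 = 3 + 6 = 9
So |H| = 9.
For each predicate symbol, the number of ground atoms is |H| raised to its arity; summing:
  R: 9;  Q: 9^3 = 729
Total ground atoms: 9 + 729 = 738.

738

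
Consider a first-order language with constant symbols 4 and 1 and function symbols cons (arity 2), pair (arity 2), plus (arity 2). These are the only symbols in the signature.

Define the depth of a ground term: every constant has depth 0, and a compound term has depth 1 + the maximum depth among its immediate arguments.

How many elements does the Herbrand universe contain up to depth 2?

If N_k denotes the number of depth-≤k ground terms, the 2 constants give N_0 = 2, and each function symbol of arity r contributes N_{k-1}^r new terms at level k: N_k = 2 + N_{k-1}^2 + N_{k-1}^2 + N_{k-1}^2.
N_0 = 2
N_1 = 2 + 2^2 + 2^2 + 2^2 = 14
N_2 = 2 + 14^2 + 14^2 + 14^2 = 590

590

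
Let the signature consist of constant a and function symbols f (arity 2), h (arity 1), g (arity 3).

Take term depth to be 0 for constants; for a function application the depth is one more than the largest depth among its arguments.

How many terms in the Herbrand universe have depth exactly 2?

81

Write N_k for the number of ground terms of depth ≤ k. A term of depth ≤ k is either a constant or a function symbol applied to arguments of depth ≤ k−1, so N_k = 1 + N_{k-1}^2 + N_{k-1} + N_{k-1}^3.
N_0 = 1
N_1 = 1 + 1^2 + 1 + 1^3 = 4
N_2 = 1 + 4^2 + 4 + 4^3 = 85
Terms of depth exactly 2: N_2 − N_1 = 85 − 4 = 81.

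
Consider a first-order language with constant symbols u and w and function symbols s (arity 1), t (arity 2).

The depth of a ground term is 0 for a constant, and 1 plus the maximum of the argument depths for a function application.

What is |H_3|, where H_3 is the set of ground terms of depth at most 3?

5552

Let N_k = |{terms of depth ≤ k}|. Then N_0 = 2 and N_k = 2 + N_{k-1} + N_{k-1}^2 for k ≥ 1 (one summand per function symbol, arity giving the exponent).
N_0 = 2
N_1 = 2 + 2 + 2^2 = 8
N_2 = 2 + 8 + 8^2 = 74
N_3 = 2 + 74 + 74^2 = 5552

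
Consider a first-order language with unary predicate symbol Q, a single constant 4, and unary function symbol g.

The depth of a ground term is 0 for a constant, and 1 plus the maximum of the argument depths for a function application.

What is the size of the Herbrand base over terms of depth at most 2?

3

First count ground terms of depth ≤ 2.
Let N_k count ground terms of depth at most k. Each non-constant term of depth ≤ k is some function symbol applied to depth-≤(k−1) arguments, giving N_k = 1 + N_{k-1}.
N_0 = 1
N_1 = 1 + 1 = 2
N_2 = 1 + 2 = 3
Explicitly: 4, g(4), g(g(4)).
So |H| = 3.
For each predicate symbol, the number of ground atoms is |H| raised to its arity; summing:
  Q: 3
Total ground atoms: 3.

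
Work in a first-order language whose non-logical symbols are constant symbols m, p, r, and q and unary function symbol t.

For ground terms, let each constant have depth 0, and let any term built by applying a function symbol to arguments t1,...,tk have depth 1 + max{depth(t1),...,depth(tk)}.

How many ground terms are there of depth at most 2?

If N_k denotes the number of depth-≤k ground terms, the 4 constants give N_0 = 4, and each function symbol of arity r contributes N_{k-1}^r new terms at level k: N_k = 4 + N_{k-1}.
N_0 = 4
N_1 = 4 + 4 = 8
N_2 = 4 + 8 = 12

12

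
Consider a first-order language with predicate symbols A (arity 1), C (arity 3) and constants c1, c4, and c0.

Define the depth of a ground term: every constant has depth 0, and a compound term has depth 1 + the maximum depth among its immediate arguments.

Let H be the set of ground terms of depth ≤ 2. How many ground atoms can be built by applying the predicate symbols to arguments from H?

First count ground terms of depth ≤ 2.
With no function symbols every ground term is a constant, so there are exactly 3 ground terms at every depth bound.
N_0 = 3
N_1 = 3
N_2 = 3
Explicitly: c1, c4, c0.
So |H| = 3.
For each predicate symbol, the number of ground atoms is |H| raised to its arity; summing:
  A: 3;  C: 3^3 = 27
Total ground atoms: 3 + 27 = 30.

30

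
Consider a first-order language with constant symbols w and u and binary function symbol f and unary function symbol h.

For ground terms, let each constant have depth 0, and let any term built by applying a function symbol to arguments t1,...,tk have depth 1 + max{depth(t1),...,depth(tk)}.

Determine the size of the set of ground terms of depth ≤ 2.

74

Let N_k = |{terms of depth ≤ k}|. Then N_0 = 2 and N_k = 2 + N_{k-1}^2 + N_{k-1} for k ≥ 1 (one summand per function symbol, arity giving the exponent).
N_0 = 2
N_1 = 2 + 2^2 + 2 = 8
N_2 = 2 + 8^2 + 8 = 74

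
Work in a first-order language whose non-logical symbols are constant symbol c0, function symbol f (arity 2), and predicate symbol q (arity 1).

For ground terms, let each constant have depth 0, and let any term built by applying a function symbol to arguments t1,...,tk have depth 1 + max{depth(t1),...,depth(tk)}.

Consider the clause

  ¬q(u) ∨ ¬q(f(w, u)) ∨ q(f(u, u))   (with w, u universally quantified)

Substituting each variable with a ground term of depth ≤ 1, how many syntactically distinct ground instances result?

Ground terms of depth ≤ 1:
  Count level by level. With function symbols f/2, the terms of depth ≤ k are the 1 constant together with each function applied to depth-≤(k−1) tuples, so N_k = 1 + N_{k-1}^2.
  N_0 = 1
  N_1 = 1 + 1^2 = 2
  Explicitly: c0, f(c0, c0).
So there are 2 ground terms available for substitution.
The body mentions every one of the 2 quantified variables; since ground terms form a free algebra, no two substitutions collapse to the same formula.
Number of ground instances = 2^2 = 4.

4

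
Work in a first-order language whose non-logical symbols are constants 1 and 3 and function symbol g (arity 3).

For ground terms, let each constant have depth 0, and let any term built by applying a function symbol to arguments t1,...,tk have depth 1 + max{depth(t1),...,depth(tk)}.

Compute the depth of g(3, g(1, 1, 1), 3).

2

depth(g(1, 1, 1)) = 1 + max(0, 0, 0) = 1
depth(g(3, g(1, 1, 1), 3)) = 1 + max(0, 1, 0) = 2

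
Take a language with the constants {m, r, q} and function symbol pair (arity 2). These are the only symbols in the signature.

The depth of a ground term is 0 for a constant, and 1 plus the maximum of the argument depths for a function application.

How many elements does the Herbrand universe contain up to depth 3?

Count level by level. With function symbols pair/2, the terms of depth ≤ k are the 3 constants together with each function applied to depth-≤(k−1) tuples, so N_k = 3 + N_{k-1}^2.
N_0 = 3
N_1 = 3 + 3^2 = 12
N_2 = 3 + 12^2 = 147
N_3 = 3 + 147^2 = 21612

21612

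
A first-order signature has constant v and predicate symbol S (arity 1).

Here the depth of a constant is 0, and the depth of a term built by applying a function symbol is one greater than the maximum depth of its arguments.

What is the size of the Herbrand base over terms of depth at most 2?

1

First count ground terms of depth ≤ 2.
With no function symbols every ground term is a constant, so there is exactly 1 ground term at every depth bound.
N_0 = 1
N_1 = 1
N_2 = 1
So |H| = 1.
A ground atom is a predicate applied to a tuple of terms from H, so the count is the sum over predicates of |H|^arity:
  S: 1
Total ground atoms: 1.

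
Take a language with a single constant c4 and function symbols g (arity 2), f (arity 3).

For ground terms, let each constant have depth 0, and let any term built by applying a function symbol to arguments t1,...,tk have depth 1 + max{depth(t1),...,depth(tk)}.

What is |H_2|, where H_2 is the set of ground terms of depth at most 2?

37

Count level by level. With function symbols g/2, f/3, the terms of depth ≤ k are the 1 constant together with each function applied to depth-≤(k−1) tuples, so N_k = 1 + N_{k-1}^2 + N_{k-1}^3.
N_0 = 1
N_1 = 1 + 1^2 + 1^3 = 3
N_2 = 1 + 3^2 + 3^3 = 37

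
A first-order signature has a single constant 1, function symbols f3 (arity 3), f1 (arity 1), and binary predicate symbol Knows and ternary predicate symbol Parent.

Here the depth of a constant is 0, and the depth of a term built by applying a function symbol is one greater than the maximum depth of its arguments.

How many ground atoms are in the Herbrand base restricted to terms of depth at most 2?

30752

First count ground terms of depth ≤ 2.
If N_k denotes the number of depth-≤k ground terms, the 1 constant gives N_0 = 1, and each function symbol of arity r contributes N_{k-1}^r new terms at level k: N_k = 1 + N_{k-1}^3 + N_{k-1}.
N_0 = 1
N_1 = 1 + 1^3 + 1 = 3
N_2 = 1 + 3^3 + 3 = 31
So |H| = 31.
Each predicate of arity r yields |H|^r ground atoms (one per choice of an r-tuple from H):
  Knows: 31^2 = 961;  Parent: 31^3 = 29791
Total ground atoms: 961 + 29791 = 30752.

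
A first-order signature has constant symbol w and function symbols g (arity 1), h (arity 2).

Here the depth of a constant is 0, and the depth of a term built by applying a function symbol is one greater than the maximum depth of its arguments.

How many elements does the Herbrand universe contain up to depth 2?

13

Let N_k = |{terms of depth ≤ k}|. Then N_0 = 1 and N_k = 1 + N_{k-1} + N_{k-1}^2 for k ≥ 1 (one summand per function symbol, arity giving the exponent).
N_0 = 1
N_1 = 1 + 1 + 1^2 = 3
N_2 = 1 + 3 + 3^2 = 13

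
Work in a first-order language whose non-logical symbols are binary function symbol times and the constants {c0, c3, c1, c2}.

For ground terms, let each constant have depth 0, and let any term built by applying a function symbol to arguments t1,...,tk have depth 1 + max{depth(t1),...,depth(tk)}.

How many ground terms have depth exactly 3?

162816

Let N_k = |{terms of depth ≤ k}|. Then N_0 = 4 and N_k = 4 + N_{k-1}^2 for k ≥ 1 (one summand per function symbol, arity giving the exponent).
N_0 = 4
N_1 = 4 + 4^2 = 20
N_2 = 4 + 20^2 = 404
N_3 = 4 + 404^2 = 163220
Terms of depth exactly 3: N_3 − N_2 = 163220 − 404 = 162816.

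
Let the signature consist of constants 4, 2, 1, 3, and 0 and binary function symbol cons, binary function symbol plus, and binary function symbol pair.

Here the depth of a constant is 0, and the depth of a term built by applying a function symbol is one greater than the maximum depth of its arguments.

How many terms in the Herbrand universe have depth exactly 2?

Let N_k count ground terms of depth at most k. Each non-constant term of depth ≤ k is some function symbol applied to depth-≤(k−1) arguments, giving N_k = 5 + N_{k-1}^2 + N_{k-1}^2 + N_{k-1}^2.
N_0 = 5
N_1 = 5 + 5^2 + 5^2 + 5^2 = 80
N_2 = 5 + 80^2 + 80^2 + 80^2 = 19205
Terms of depth exactly 2: N_2 − N_1 = 19205 − 80 = 19125.

19125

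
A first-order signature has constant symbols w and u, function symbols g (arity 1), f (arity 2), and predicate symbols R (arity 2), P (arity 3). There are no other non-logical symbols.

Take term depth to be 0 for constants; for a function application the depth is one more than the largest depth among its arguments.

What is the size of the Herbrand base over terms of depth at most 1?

576

First count ground terms of depth ≤ 1.
If N_k denotes the number of depth-≤k ground terms, the 2 constants give N_0 = 2, and each function symbol of arity r contributes N_{k-1}^r new terms at level k: N_k = 2 + N_{k-1} + N_{k-1}^2.
N_0 = 2
N_1 = 2 + 2 + 2^2 = 8
Explicitly: w, u, g(w), g(u), f(w, w), f(w, u), f(u, w), f(u, u).
So |H| = 8.
Ground atoms are formed by filling each argument slot of a predicate with a term from H, so an r-ary predicate gives |H|^r atoms:
  R: 8^2 = 64;  P: 8^3 = 512
Total ground atoms: 64 + 512 = 576.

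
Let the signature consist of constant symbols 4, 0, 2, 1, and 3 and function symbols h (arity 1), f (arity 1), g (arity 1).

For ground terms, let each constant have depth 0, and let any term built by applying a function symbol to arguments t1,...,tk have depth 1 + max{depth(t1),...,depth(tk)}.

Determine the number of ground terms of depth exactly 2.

45

If N_k denotes the number of depth-≤k ground terms, the 5 constants give N_0 = 5, and each function symbol of arity r contributes N_{k-1}^r new terms at level k: N_k = 5 + N_{k-1} + N_{k-1} + N_{k-1}.
N_0 = 5
N_1 = 5 + 5 + 5 + 5 = 20
N_2 = 5 + 20 + 20 + 20 = 65
Terms of depth exactly 2: N_2 − N_1 = 65 − 20 = 45.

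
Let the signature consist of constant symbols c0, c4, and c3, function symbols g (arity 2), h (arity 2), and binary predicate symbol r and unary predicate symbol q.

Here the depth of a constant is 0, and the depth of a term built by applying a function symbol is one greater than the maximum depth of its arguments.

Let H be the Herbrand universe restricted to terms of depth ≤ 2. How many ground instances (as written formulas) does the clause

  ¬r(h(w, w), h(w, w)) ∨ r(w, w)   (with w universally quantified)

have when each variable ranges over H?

Ground terms of depth ≤ 2:
  Let N_k = |{terms of depth ≤ k}|. Then N_0 = 3 and N_k = 3 + N_{k-1}^2 + N_{k-1}^2 for k ≥ 1 (one summand per function symbol, arity giving the exponent).
  N_0 = 3
  N_1 = 3 + 3^2 + 3^2 = 21
  N_2 = 3 + 21^2 + 21^2 = 885
So there are 885 ground terms available for substitution.
There is 1 variable to instantiate (w),  occurring in at least one literal, so different choices give different ground instances.
Number of ground instances = 885.

885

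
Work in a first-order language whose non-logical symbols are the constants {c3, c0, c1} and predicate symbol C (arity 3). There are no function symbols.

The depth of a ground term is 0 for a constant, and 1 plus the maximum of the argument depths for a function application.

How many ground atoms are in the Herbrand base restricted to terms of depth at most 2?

First count ground terms of depth ≤ 2.
With no function symbols every ground term is a constant, so there are exactly 3 ground terms at every depth bound.
N_0 = 3
N_1 = 3
N_2 = 3
So |H| = 3.
A ground atom is a predicate applied to a tuple of terms from H, so the count is the sum over predicates of |H|^arity:
  C: 3^3 = 27
Total ground atoms: 27.

27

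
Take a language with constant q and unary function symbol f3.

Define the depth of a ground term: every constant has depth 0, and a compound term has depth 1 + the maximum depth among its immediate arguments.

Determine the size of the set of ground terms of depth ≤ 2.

Write N_k for the number of ground terms of depth ≤ k. A term of depth ≤ k is either a constant or a function symbol applied to arguments of depth ≤ k−1, so N_k = 1 + N_{k-1}.
N_0 = 1
N_1 = 1 + 1 = 2
N_2 = 1 + 2 = 3

3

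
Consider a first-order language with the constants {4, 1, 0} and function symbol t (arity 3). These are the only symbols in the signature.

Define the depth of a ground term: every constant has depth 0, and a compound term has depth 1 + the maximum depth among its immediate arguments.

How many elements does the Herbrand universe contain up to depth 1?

Count level by level. With function symbols t/3, the terms of depth ≤ k are the 3 constants together with each function applied to depth-≤(k−1) tuples, so N_k = 3 + N_{k-1}^3.
N_0 = 3
N_1 = 3 + 3^3 = 30

30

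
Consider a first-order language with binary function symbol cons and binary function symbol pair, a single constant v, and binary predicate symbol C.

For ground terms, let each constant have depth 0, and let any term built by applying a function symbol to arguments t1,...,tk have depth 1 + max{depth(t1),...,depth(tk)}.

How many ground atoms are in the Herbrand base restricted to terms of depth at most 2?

First count ground terms of depth ≤ 2.
Let N_k count ground terms of depth at most k. Each non-constant term of depth ≤ k is some function symbol applied to depth-≤(k−1) arguments, giving N_k = 1 + N_{k-1}^2 + N_{k-1}^2.
N_0 = 1
N_1 = 1 + 1^2 + 1^2 = 3
N_2 = 1 + 3^2 + 3^2 = 19
So |H| = 19.
For each predicate symbol, the number of ground atoms is |H| raised to its arity; summing:
  C: 19^2 = 361
Total ground atoms: 361.

361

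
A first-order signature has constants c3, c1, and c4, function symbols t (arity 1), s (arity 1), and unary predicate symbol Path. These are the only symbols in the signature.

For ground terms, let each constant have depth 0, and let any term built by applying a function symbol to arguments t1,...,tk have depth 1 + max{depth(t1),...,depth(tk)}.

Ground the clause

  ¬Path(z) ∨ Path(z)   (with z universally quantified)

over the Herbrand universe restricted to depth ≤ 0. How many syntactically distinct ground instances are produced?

3

Ground terms of depth ≤ 0:
  Let N_k = |{terms of depth ≤ k}|. Then N_0 = 3 and N_k = 3 + N_{k-1} + N_{k-1} for k ≥ 1 (one summand per function symbol, arity giving the exponent).
  N_0 = 3
So there are 3 ground terms available for substitution.
There is 1 variable to instantiate (z),  occurring in at least one literal, so different choices give different ground instances.
Number of ground instances = 3.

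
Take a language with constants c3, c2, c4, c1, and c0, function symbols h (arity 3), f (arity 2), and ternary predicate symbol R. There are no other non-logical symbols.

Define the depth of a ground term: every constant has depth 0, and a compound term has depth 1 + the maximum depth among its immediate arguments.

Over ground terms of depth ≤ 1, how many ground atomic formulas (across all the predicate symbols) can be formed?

3723875

First count ground terms of depth ≤ 1.
If N_k denotes the number of depth-≤k ground terms, the 5 constants give N_0 = 5, and each function symbol of arity r contributes N_{k-1}^r new terms at level k: N_k = 5 + N_{k-1}^3 + N_{k-1}^2.
N_0 = 5
N_1 = 5 + 5^3 + 5^2 = 155
So |H| = 155.
A ground atom is a predicate applied to a tuple of terms from H, so the count is the sum over predicates of |H|^arity:
  R: 155^3 = 3723875
Total ground atoms: 3723875.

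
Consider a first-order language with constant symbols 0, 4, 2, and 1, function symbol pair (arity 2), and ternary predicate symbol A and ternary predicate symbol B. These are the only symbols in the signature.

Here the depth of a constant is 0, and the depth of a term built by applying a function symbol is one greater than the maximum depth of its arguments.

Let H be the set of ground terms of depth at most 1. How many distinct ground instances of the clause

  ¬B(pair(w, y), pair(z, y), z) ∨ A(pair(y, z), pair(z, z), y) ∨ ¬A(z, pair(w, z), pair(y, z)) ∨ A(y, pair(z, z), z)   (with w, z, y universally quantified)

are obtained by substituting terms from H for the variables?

8000

Ground terms of depth ≤ 1:
  Let N_k count ground terms of depth at most k. Each non-constant term of depth ≤ k is some function symbol applied to depth-≤(k−1) arguments, giving N_k = 4 + N_{k-1}^2.
  N_0 = 4
  N_1 = 4 + 4^2 = 20
So there are 20 ground terms available for substitution.
The clause has 3 distinct variables (w, z, y), each appearing in the body. In the free term algebra distinct substitutions yield syntactically distinct ground instances.
Number of ground instances = 20^3 = 8000.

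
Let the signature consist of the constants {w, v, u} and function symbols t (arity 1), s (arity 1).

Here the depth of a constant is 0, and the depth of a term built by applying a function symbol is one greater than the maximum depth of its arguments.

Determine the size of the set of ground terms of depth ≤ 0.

3

Let N_k count ground terms of depth at most k. Each non-constant term of depth ≤ k is some function symbol applied to depth-≤(k−1) arguments, giving N_k = 3 + N_{k-1} + N_{k-1}.
N_0 = 3
Explicitly: w, v, u.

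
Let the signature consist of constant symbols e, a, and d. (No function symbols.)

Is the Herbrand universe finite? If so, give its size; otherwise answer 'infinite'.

3

There are no function symbols, so every ground term is one of the 3 constants.
The Herbrand universe is {e, a, d}, which is finite with 3 elements.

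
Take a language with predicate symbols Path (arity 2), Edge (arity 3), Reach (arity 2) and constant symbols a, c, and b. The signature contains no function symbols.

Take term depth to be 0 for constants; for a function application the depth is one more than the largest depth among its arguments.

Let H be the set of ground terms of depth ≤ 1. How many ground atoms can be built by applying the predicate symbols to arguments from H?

First count ground terms of depth ≤ 1.
With no function symbols every ground term is a constant, so there are exactly 3 ground terms at every depth bound.
N_0 = 3
N_1 = 3
Explicitly: a, c, b.
So |H| = 3.
Ground atoms are formed by filling each argument slot of a predicate with a term from H, so an r-ary predicate gives |H|^r atoms:
  Path: 3^2 = 9;  Edge: 3^3 = 27;  Reach: 3^2 = 9
Total ground atoms: 9 + 27 + 9 = 45.

45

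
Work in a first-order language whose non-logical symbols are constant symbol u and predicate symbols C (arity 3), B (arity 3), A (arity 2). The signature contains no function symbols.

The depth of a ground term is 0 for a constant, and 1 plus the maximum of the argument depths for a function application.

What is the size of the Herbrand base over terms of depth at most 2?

First count ground terms of depth ≤ 2.
With no function symbols every ground term is a constant, so there is exactly 1 ground term at every depth bound.
N_0 = 1
N_1 = 1
N_2 = 1
So |H| = 1.
Each predicate of arity r yields |H|^r ground atoms (one per choice of an r-tuple from H):
  C: 1^3 = 1;  B: 1^3 = 1;  A: 1^2 = 1
Total ground atoms: 1 + 1 + 1 = 3.

3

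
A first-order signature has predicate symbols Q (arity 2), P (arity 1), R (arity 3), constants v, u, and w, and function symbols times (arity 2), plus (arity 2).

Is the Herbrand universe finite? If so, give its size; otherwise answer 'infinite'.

infinite

The signature has at least one function symbol (times, arity 2) and at least one constant (v).
Iterating times gives infinitely many distinct ground terms: v, times(v, v), times(times(v, v), times(v, v)), ...
So the Herbrand universe is infinite.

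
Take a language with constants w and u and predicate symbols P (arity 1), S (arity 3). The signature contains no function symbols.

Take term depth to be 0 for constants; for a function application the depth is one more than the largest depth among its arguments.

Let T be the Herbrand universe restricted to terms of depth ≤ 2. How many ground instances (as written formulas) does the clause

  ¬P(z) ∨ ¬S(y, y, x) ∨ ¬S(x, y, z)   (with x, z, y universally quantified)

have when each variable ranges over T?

8

Ground terms of depth ≤ 2:
  With no function symbols every ground term is a constant, so there are exactly 2 ground terms at every depth bound.
  N_0 = 2
  N_1 = 2
  N_2 = 2
  Explicitly: w, u.
So there are 2 ground terms available for substitution.
There are 3 variables to instantiate (x, z, y), each occurring in at least one literal, so different choices give different ground instances.
Number of ground instances = 2^3 = 8.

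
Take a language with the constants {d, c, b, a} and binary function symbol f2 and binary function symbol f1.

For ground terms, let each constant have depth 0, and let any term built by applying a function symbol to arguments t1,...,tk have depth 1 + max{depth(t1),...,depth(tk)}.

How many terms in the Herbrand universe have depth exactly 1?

Let N_k count ground terms of depth at most k. Each non-constant term of depth ≤ k is some function symbol applied to depth-≤(k−1) arguments, giving N_k = 4 + N_{k-1}^2 + N_{k-1}^2.
N_0 = 4
N_1 = 4 + 4^2 + 4^2 = 36
Terms of depth exactly 1: N_1 − N_0 = 36 − 4 = 32.

32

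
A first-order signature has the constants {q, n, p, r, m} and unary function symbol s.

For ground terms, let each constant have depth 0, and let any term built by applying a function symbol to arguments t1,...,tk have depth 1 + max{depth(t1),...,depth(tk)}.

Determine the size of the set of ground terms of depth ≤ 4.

25

If N_k denotes the number of depth-≤k ground terms, the 5 constants give N_0 = 5, and each function symbol of arity r contributes N_{k-1}^r new terms at level k: N_k = 5 + N_{k-1}.
N_0 = 5
N_1 = 5 + 5 = 10
N_2 = 5 + 10 = 15
N_3 = 5 + 15 = 20
N_4 = 5 + 20 = 25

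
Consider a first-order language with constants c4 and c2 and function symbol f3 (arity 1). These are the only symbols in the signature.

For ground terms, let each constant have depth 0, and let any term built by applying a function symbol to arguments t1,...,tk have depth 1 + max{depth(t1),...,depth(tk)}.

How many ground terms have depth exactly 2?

2

Count level by level. With function symbols f3/1, the terms of depth ≤ k are the 2 constants together with each function applied to depth-≤(k−1) tuples, so N_k = 2 + N_{k-1}.
N_0 = 2
N_1 = 2 + 2 = 4
N_2 = 2 + 4 = 6
Terms of depth exactly 2: N_2 − N_1 = 6 − 4 = 2.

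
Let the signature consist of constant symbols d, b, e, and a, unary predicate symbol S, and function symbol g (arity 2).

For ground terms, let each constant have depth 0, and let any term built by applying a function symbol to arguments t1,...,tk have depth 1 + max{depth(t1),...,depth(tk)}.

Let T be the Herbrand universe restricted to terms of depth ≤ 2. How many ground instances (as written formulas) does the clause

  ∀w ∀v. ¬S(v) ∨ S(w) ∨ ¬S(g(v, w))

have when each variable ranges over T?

Ground terms of depth ≤ 2:
  Count level by level. With function symbols g/2, the terms of depth ≤ k are the 4 constants together with each function applied to depth-≤(k−1) tuples, so N_k = 4 + N_{k-1}^2.
  N_0 = 4
  N_1 = 4 + 4^2 = 20
  N_2 = 4 + 20^2 = 404
So there are 404 ground terms available for substitution.
The body mentions every one of the 2 quantified variables; since ground terms form a free algebra, no two substitutions collapse to the same formula.
Number of ground instances = 404^2 = 163216.

163216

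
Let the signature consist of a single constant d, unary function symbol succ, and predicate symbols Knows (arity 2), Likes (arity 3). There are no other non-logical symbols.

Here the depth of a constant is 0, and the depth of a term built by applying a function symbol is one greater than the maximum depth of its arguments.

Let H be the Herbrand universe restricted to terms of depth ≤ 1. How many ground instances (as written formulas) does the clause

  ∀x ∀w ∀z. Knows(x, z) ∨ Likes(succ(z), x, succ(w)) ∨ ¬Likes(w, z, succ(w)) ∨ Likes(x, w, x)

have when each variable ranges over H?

8

Ground terms of depth ≤ 1:
  If N_k denotes the number of depth-≤k ground terms, the 1 constant gives N_0 = 1, and each function symbol of arity r contributes N_{k-1}^r new terms at level k: N_k = 1 + N_{k-1}.
  N_0 = 1
  N_1 = 1 + 1 = 2
  Explicitly: d, succ(d).
So there are 2 ground terms available for substitution.
The clause has 3 distinct variables (x, w, z), each appearing in the body. In the free term algebra distinct substitutions yield syntactically distinct ground instances.
Number of ground instances = 2^3 = 8.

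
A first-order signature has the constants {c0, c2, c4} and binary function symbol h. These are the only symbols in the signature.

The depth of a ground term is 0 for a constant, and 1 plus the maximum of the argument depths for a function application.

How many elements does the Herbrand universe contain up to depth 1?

Let N_k = |{terms of depth ≤ k}|. Then N_0 = 3 and N_k = 3 + N_{k-1}^2 for k ≥ 1 (one summand per function symbol, arity giving the exponent).
N_0 = 3
N_1 = 3 + 3^2 = 12

12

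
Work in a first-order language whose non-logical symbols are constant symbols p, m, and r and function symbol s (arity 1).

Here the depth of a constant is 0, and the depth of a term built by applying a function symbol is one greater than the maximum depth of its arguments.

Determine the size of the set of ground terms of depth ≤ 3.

12

Count level by level. With function symbols s/1, the terms of depth ≤ k are the 3 constants together with each function applied to depth-≤(k−1) tuples, so N_k = 3 + N_{k-1}.
N_0 = 3
N_1 = 3 + 3 = 6
N_2 = 3 + 6 = 9
N_3 = 3 + 9 = 12
Explicitly: p, m, r, s(p), s(m), s(r), s(s(p)), s(s(m)), s(s(r)), s(s(s(p))), s(s(s(m))), s(s(s(r))).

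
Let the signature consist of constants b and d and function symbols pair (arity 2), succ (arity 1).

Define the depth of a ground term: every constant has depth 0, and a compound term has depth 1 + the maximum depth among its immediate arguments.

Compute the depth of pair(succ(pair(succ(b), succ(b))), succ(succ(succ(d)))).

depth(succ(b)) = 1 + depth(b) = 1 + 0 = 1
depth(pair(succ(b), succ(b))) = 1 + max(1, 1) = 2
depth(succ(pair(succ(b), succ(b)))) = 1 + depth(pair(succ(b), succ(b))) = 1 + 2 = 3
depth(succ(d)) = 1 + depth(d) = 1 + 0 = 1
depth(succ(succ(d))) = 1 + depth(succ(d)) = 1 + 1 = 2
depth(succ(succ(succ(d)))) = 1 + depth(succ(succ(d))) = 1 + 2 = 3
depth(pair(succ(pair(succ(b), succ(b))), succ(succ(succ(d))))) = 1 + max(3, 3) = 4

4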